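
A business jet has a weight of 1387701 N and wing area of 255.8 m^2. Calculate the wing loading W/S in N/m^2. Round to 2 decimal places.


Step 1: Wing loading = W / S = 1387701 / 255.8
Step 2: Wing loading = 5424.95 N/m^2

5424.95


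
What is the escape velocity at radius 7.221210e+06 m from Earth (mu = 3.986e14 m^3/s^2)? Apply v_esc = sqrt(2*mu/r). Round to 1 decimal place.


Step 1: 2*mu/r = 2 * 3.986e14 / 7.221210e+06 = 110397011.0272
Step 2: v_esc = sqrt(110397011.0272) = 10507.0 m/s

10507.0


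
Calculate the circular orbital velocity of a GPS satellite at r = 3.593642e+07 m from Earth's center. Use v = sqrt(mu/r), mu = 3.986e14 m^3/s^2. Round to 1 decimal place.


Step 1: mu / r = 3.986e14 / 3.593642e+07 = 11091811.5939
Step 2: v = sqrt(11091811.5939) = 3330.4 m/s

3330.4


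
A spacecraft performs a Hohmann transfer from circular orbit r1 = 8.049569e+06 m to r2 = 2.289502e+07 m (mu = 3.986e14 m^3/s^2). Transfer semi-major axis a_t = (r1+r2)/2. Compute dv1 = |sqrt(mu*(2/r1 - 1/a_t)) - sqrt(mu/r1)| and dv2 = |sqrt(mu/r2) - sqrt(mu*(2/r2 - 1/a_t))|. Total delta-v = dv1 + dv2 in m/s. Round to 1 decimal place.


Step 1: Transfer semi-major axis a_t = (8.049569e+06 + 2.289502e+07) / 2 = 1.547229e+07 m
Step 2: v1 (circular at r1) = sqrt(mu/r1) = 7036.92 m/s
Step 3: v_t1 = sqrt(mu*(2/r1 - 1/a_t)) = 8560.03 m/s
Step 4: dv1 = |8560.03 - 7036.92| = 1523.12 m/s
Step 5: v2 (circular at r2) = 4172.52 m/s, v_t2 = 3009.59 m/s
Step 6: dv2 = |4172.52 - 3009.59| = 1162.93 m/s
Step 7: Total delta-v = 1523.12 + 1162.93 = 2686.0 m/s

2686.0


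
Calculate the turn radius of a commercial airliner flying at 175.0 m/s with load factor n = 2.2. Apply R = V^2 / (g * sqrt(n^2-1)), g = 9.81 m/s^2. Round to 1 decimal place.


Step 1: V^2 = 175.0^2 = 30625.0
Step 2: n^2 - 1 = 2.2^2 - 1 = 3.84
Step 3: sqrt(3.84) = 1.959592
Step 4: R = 30625.0 / (9.81 * 1.959592) = 1593.1 m

1593.1


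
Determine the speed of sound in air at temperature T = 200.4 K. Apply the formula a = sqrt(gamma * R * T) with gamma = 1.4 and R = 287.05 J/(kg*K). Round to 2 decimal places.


Step 1: gamma * R * T = 1.4 * 287.05 * 200.4 = 80534.748
Step 2: a = sqrt(80534.748) = 283.79 m/s

283.79


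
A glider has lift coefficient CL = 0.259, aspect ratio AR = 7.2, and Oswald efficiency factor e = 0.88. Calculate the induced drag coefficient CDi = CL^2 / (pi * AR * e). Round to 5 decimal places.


Step 1: CL^2 = 0.259^2 = 0.067081
Step 2: pi * AR * e = 3.14159 * 7.2 * 0.88 = 19.905131
Step 3: CDi = 0.067081 / 19.905131 = 0.00337

0.00337


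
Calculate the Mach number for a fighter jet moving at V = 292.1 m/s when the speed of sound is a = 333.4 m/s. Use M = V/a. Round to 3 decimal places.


Step 1: M = V / a = 292.1 / 333.4
Step 2: M = 0.876

0.876


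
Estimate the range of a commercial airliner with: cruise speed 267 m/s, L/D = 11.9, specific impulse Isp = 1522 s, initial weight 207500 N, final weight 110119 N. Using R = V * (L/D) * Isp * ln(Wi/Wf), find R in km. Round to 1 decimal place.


Step 1: Coefficient = V * (L/D) * Isp = 267 * 11.9 * 1522 = 4835850.6 m
Step 2: Wi/Wf = 207500 / 110119 = 1.884325
Step 3: ln(1.884325) = 0.63357
Step 4: R = 4835850.6 * 0.63357 = 3063848.6 m = 3063.8 km

3063.8


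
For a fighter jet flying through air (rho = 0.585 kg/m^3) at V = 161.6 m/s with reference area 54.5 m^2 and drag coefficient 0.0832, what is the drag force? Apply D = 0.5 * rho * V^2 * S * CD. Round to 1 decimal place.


Step 1: Dynamic pressure q = 0.5 * 0.585 * 161.6^2 = 7638.5088 Pa
Step 2: Drag D = q * S * CD = 7638.5088 * 54.5 * 0.0832
Step 3: D = 34636.1 N

34636.1


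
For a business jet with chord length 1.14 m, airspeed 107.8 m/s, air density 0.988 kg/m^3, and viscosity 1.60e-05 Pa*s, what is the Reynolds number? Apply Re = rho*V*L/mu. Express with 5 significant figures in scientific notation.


Step 1: Numerator = rho * V * L = 0.988 * 107.8 * 1.14 = 121.417296
Step 2: Re = 121.417296 / 1.60e-05
Step 3: Re = 7.5886e+06

7.5886e+06


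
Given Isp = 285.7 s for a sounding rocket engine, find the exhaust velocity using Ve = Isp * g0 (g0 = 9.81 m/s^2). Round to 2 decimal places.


Step 1: Ve = Isp * g0 = 285.7 * 9.81
Step 2: Ve = 2802.72 m/s

2802.72


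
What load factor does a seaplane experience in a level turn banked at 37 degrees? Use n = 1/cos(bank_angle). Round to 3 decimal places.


Step 1: Convert 37 degrees to radians = 0.645772
Step 2: cos(37 deg) = 0.798636
Step 3: n = 1 / 0.798636 = 1.252

1.252


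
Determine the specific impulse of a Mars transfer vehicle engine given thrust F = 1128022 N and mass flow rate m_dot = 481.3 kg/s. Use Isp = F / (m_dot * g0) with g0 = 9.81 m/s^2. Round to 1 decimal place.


Step 1: m_dot * g0 = 481.3 * 9.81 = 4721.55
Step 2: Isp = 1128022 / 4721.55 = 238.9 s

238.9


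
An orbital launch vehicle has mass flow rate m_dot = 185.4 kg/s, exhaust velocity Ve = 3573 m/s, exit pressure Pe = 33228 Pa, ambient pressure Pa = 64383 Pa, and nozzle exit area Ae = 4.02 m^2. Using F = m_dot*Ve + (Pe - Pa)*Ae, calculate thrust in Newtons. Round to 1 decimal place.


Step 1: Momentum thrust = m_dot * Ve = 185.4 * 3573 = 662434.2 N
Step 2: Pressure thrust = (Pe - Pa) * Ae = (33228 - 64383) * 4.02 = -125243.10 N
Step 3: Total thrust F = 662434.2 + -125243.10 = 537191.1 N

537191.1


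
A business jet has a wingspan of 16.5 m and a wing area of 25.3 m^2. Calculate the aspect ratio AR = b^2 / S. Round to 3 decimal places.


Step 1: b^2 = 16.5^2 = 272.25
Step 2: AR = 272.25 / 25.3 = 10.761

10.761


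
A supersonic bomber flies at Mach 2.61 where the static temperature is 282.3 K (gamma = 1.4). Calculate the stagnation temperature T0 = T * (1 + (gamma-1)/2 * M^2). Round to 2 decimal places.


Step 1: (gamma-1)/2 = 0.2
Step 2: M^2 = 6.8121
Step 3: 1 + 0.2 * 6.8121 = 2.36242
Step 4: T0 = 282.3 * 2.36242 = 666.91 K

666.91


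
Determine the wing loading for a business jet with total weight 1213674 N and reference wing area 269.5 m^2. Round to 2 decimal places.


Step 1: Wing loading = W / S = 1213674 / 269.5
Step 2: Wing loading = 4503.43 N/m^2

4503.43


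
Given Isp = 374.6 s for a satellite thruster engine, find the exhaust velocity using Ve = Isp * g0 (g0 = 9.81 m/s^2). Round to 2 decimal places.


Step 1: Ve = Isp * g0 = 374.6 * 9.81
Step 2: Ve = 3674.83 m/s

3674.83


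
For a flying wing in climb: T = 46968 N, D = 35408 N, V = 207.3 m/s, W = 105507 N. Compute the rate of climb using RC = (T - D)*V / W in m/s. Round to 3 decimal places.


Step 1: Excess thrust = T - D = 46968 - 35408 = 11560 N
Step 2: Excess power = 11560 * 207.3 = 2396388.0 W
Step 3: RC = 2396388.0 / 105507 = 22.713 m/s

22.713


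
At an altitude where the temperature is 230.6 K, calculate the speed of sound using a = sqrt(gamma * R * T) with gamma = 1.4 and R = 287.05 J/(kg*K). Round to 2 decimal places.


Step 1: gamma * R * T = 1.4 * 287.05 * 230.6 = 92671.222
Step 2: a = sqrt(92671.222) = 304.42 m/s

304.42


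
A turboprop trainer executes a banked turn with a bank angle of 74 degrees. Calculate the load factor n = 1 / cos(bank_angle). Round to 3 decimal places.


Step 1: Convert 74 degrees to radians = 1.291544
Step 2: cos(74 deg) = 0.275637
Step 3: n = 1 / 0.275637 = 3.628

3.628


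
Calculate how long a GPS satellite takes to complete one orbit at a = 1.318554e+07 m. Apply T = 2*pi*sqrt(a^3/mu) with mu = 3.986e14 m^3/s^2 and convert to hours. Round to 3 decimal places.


Step 1: a^3 / mu = 2.292418e+21 / 3.986e14 = 5.751173e+06
Step 2: sqrt(5.751173e+06) = 2398.1604 s
Step 3: T = 2*pi * 2398.1604 = 15068.09 s
Step 4: T in hours = 15068.09 / 3600 = 4.186 hours

4.186


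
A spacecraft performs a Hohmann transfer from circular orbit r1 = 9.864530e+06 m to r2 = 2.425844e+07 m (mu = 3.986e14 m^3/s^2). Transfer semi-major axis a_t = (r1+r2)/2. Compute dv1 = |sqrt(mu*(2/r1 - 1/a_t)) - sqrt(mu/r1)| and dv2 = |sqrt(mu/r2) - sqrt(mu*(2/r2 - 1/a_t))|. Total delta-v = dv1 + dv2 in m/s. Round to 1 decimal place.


Step 1: Transfer semi-major axis a_t = (9.864530e+06 + 2.425844e+07) / 2 = 1.706148e+07 m
Step 2: v1 (circular at r1) = sqrt(mu/r1) = 6356.68 m/s
Step 3: v_t1 = sqrt(mu*(2/r1 - 1/a_t)) = 7579.73 m/s
Step 4: dv1 = |7579.73 - 6356.68| = 1223.04 m/s
Step 5: v2 (circular at r2) = 4053.57 m/s, v_t2 = 3082.24 m/s
Step 6: dv2 = |4053.57 - 3082.24| = 971.32 m/s
Step 7: Total delta-v = 1223.04 + 971.32 = 2194.4 m/s

2194.4


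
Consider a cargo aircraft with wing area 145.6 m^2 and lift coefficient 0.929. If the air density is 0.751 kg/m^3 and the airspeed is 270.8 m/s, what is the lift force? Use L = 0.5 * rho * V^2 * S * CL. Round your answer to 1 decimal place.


Step 1: Calculate dynamic pressure q = 0.5 * 0.751 * 270.8^2 = 0.5 * 0.751 * 73332.64 = 27536.4063 Pa
Step 2: Multiply by wing area and lift coefficient: L = 27536.4063 * 145.6 * 0.929
Step 3: L = 4009300.7602 * 0.929 = 3724640.4 N

3724640.4


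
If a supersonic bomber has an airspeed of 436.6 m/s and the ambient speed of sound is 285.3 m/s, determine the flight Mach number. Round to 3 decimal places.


Step 1: M = V / a = 436.6 / 285.3
Step 2: M = 1.530

1.530


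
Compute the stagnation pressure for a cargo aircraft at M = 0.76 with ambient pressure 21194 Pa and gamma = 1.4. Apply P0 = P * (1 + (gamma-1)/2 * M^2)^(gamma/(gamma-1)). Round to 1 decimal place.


Step 1: (gamma-1)/2 * M^2 = 0.2 * 0.5776 = 0.11552
Step 2: 1 + 0.11552 = 1.11552
Step 3: Exponent gamma/(gamma-1) = 3.5
Step 4: P0 = 21194 * 1.11552^3.5 = 31073.0 Pa

31073.0


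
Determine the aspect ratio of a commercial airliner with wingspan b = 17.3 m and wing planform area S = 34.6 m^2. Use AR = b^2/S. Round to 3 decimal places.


Step 1: b^2 = 17.3^2 = 299.29
Step 2: AR = 299.29 / 34.6 = 8.650

8.650


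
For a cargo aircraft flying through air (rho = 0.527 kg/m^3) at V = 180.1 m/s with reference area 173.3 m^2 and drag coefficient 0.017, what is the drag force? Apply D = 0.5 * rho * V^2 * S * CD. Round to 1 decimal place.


Step 1: Dynamic pressure q = 0.5 * 0.527 * 180.1^2 = 8546.8886 Pa
Step 2: Drag D = q * S * CD = 8546.8886 * 173.3 * 0.017
Step 3: D = 25180.0 N

25180.0


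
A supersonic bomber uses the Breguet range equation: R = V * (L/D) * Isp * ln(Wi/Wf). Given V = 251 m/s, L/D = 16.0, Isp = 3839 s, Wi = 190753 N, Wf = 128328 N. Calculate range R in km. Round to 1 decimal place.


Step 1: Coefficient = V * (L/D) * Isp = 251 * 16.0 * 3839 = 15417424.0 m
Step 2: Wi/Wf = 190753 / 128328 = 1.486449
Step 3: ln(1.486449) = 0.39639
Step 4: R = 15417424.0 * 0.39639 = 6111311.3 m = 6111.3 km

6111.3


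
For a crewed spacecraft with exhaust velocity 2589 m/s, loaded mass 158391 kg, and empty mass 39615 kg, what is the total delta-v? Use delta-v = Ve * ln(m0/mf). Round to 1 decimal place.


Step 1: Mass ratio m0/mf = 158391 / 39615 = 3.998258
Step 2: ln(3.998258) = 1.385859
Step 3: delta-v = 2589 * 1.385859 = 3588.0 m/s

3588.0


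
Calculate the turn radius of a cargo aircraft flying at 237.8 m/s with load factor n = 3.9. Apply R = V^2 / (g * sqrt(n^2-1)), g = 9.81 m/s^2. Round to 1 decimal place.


Step 1: V^2 = 237.8^2 = 56548.84
Step 2: n^2 - 1 = 3.9^2 - 1 = 14.21
Step 3: sqrt(14.21) = 3.769615
Step 4: R = 56548.84 / (9.81 * 3.769615) = 1529.2 m

1529.2


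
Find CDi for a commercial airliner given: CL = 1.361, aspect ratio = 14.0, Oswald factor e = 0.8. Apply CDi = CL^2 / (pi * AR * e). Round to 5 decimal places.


Step 1: CL^2 = 1.361^2 = 1.852321
Step 2: pi * AR * e = 3.14159 * 14.0 * 0.8 = 35.185838
Step 3: CDi = 1.852321 / 35.185838 = 0.05264

0.05264


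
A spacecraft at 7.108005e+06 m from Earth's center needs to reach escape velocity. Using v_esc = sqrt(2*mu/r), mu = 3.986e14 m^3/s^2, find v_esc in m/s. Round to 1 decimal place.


Step 1: 2*mu/r = 2 * 3.986e14 / 7.108005e+06 = 112155239.0579
Step 2: v_esc = sqrt(112155239.0579) = 10590.3 m/s

10590.3


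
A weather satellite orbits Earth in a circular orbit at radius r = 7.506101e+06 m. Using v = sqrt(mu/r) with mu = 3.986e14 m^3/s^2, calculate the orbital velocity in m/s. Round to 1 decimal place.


Step 1: mu / r = 3.986e14 / 7.506101e+06 = 53103468.7649
Step 2: v = sqrt(53103468.7649) = 7287.2 m/s

7287.2


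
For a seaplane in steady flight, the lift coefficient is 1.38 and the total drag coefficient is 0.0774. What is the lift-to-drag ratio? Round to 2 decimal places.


Step 1: L/D = CL / CD = 1.38 / 0.0774
Step 2: L/D = 17.83

17.83


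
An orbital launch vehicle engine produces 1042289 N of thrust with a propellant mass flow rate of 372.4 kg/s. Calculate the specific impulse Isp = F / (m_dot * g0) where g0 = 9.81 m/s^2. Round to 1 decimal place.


Step 1: m_dot * g0 = 372.4 * 9.81 = 3653.24
Step 2: Isp = 1042289 / 3653.24 = 285.3 s

285.3


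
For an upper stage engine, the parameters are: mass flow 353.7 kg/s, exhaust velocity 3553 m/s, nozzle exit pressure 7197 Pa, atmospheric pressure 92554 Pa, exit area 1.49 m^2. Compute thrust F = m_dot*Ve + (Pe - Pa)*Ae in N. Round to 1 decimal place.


Step 1: Momentum thrust = m_dot * Ve = 353.7 * 3553 = 1256696.1 N
Step 2: Pressure thrust = (Pe - Pa) * Ae = (7197 - 92554) * 1.49 = -127181.93 N
Step 3: Total thrust F = 1256696.1 + -127181.93 = 1129514.2 N

1129514.2


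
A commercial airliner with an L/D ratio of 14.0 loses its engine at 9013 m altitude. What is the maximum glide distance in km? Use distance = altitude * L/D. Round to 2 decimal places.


Step 1: Glide distance = altitude * L/D = 9013 * 14.0 = 126182.0 m
Step 2: Convert to km: 126182.0 / 1000 = 126.18 km

126.18


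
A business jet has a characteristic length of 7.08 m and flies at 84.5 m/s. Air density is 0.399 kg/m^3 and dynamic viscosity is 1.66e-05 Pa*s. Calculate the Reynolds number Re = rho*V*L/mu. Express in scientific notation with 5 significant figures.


Step 1: Numerator = rho * V * L = 0.399 * 84.5 * 7.08 = 238.70574
Step 2: Re = 238.70574 / 1.66e-05
Step 3: Re = 1.4380e+07

1.4380e+07


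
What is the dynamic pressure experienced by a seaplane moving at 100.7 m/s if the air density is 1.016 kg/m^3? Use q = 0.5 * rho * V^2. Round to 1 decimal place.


Step 1: V^2 = 100.7^2 = 10140.49
Step 2: q = 0.5 * 1.016 * 10140.49
Step 3: q = 5151.4 Pa

5151.4


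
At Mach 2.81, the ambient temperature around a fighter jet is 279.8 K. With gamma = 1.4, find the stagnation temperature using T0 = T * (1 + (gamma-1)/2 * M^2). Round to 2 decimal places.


Step 1: (gamma-1)/2 = 0.2
Step 2: M^2 = 7.8961
Step 3: 1 + 0.2 * 7.8961 = 2.57922
Step 4: T0 = 279.8 * 2.57922 = 721.67 K

721.67


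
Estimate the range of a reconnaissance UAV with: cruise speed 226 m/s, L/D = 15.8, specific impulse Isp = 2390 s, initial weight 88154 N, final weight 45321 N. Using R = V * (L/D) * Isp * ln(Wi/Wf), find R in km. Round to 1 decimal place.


Step 1: Coefficient = V * (L/D) * Isp = 226 * 15.8 * 2390 = 8534212.0 m
Step 2: Wi/Wf = 88154 / 45321 = 1.945103
Step 3: ln(1.945103) = 0.665315
Step 4: R = 8534212.0 * 0.665315 = 5677937.4 m = 5677.9 km

5677.9


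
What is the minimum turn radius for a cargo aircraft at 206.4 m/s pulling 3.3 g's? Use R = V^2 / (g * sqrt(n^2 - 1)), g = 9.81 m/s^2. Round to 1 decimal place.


Step 1: V^2 = 206.4^2 = 42600.96
Step 2: n^2 - 1 = 3.3^2 - 1 = 9.89
Step 3: sqrt(9.89) = 3.144837
Step 4: R = 42600.96 / (9.81 * 3.144837) = 1380.9 m

1380.9


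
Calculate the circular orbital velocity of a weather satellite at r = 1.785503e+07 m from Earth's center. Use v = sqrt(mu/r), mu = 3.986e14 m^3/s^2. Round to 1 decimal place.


Step 1: mu / r = 3.986e14 / 1.785503e+07 = 22324241.4042
Step 2: v = sqrt(22324241.4042) = 4724.9 m/s

4724.9


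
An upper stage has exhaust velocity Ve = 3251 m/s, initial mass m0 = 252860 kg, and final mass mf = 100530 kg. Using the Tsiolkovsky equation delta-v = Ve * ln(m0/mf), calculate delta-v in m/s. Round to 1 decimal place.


Step 1: Mass ratio m0/mf = 252860 / 100530 = 2.515269
Step 2: ln(2.515269) = 0.92238
Step 3: delta-v = 3251 * 0.92238 = 2998.7 m/s

2998.7


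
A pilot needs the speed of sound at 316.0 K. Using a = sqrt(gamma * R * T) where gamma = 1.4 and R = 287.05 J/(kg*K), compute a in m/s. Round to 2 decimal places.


Step 1: gamma * R * T = 1.4 * 287.05 * 316.0 = 126990.92
Step 2: a = sqrt(126990.92) = 356.36 m/s

356.36


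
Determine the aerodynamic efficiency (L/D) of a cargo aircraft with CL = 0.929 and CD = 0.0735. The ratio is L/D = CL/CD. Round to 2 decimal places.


Step 1: L/D = CL / CD = 0.929 / 0.0735
Step 2: L/D = 12.64

12.64


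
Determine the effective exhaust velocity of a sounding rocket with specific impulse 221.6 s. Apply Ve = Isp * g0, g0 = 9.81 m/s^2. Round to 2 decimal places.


Step 1: Ve = Isp * g0 = 221.6 * 9.81
Step 2: Ve = 2173.90 m/s

2173.90


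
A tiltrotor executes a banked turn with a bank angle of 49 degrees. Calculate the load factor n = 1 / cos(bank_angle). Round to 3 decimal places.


Step 1: Convert 49 degrees to radians = 0.855211
Step 2: cos(49 deg) = 0.656059
Step 3: n = 1 / 0.656059 = 1.524

1.524


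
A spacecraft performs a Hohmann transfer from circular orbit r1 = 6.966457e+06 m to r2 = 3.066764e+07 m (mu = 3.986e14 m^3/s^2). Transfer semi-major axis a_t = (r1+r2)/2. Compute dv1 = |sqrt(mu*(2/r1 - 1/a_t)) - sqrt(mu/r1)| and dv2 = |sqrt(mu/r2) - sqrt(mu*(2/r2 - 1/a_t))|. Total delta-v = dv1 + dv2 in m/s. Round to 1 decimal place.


Step 1: Transfer semi-major axis a_t = (6.966457e+06 + 3.066764e+07) / 2 = 1.881705e+07 m
Step 2: v1 (circular at r1) = sqrt(mu/r1) = 7564.19 m/s
Step 3: v_t1 = sqrt(mu*(2/r1 - 1/a_t)) = 9656.66 m/s
Step 4: dv1 = |9656.66 - 7564.19| = 2092.47 m/s
Step 5: v2 (circular at r2) = 3605.19 m/s, v_t2 = 2193.61 m/s
Step 6: dv2 = |3605.19 - 2193.61| = 1411.59 m/s
Step 7: Total delta-v = 2092.47 + 1411.59 = 3504.1 m/s

3504.1


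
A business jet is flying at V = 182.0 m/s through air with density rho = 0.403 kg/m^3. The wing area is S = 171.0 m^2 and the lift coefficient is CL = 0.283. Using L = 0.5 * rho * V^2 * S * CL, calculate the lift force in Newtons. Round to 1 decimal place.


Step 1: Calculate dynamic pressure q = 0.5 * 0.403 * 182.0^2 = 0.5 * 0.403 * 33124.0 = 6674.486 Pa
Step 2: Multiply by wing area and lift coefficient: L = 6674.486 * 171.0 * 0.283
Step 3: L = 1141337.106 * 0.283 = 322998.4 N

322998.4


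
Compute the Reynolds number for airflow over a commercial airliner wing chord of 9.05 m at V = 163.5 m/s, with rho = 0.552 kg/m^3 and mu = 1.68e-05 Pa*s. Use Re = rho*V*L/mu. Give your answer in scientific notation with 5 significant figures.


Step 1: Numerator = rho * V * L = 0.552 * 163.5 * 9.05 = 816.7806
Step 2: Re = 816.7806 / 1.68e-05
Step 3: Re = 4.8618e+07

4.8618e+07


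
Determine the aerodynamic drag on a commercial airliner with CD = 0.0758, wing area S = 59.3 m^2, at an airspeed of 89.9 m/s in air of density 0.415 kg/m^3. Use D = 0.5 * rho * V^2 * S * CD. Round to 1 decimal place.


Step 1: Dynamic pressure q = 0.5 * 0.415 * 89.9^2 = 1677.0171 Pa
Step 2: Drag D = q * S * CD = 1677.0171 * 59.3 * 0.0758
Step 3: D = 7538.1 N

7538.1


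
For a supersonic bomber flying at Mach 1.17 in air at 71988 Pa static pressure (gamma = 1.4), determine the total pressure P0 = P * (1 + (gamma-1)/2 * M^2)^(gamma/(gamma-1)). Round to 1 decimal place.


Step 1: (gamma-1)/2 * M^2 = 0.2 * 1.3689 = 0.27378
Step 2: 1 + 0.27378 = 1.27378
Step 3: Exponent gamma/(gamma-1) = 3.5
Step 4: P0 = 71988 * 1.27378^3.5 = 167915.4 Pa

167915.4


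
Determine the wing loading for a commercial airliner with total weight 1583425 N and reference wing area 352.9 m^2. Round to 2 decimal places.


Step 1: Wing loading = W / S = 1583425 / 352.9
Step 2: Wing loading = 4486.89 N/m^2

4486.89


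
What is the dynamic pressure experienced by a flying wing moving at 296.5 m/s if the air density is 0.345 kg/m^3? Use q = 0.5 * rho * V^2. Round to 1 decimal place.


Step 1: V^2 = 296.5^2 = 87912.25
Step 2: q = 0.5 * 0.345 * 87912.25
Step 3: q = 15164.9 Pa

15164.9


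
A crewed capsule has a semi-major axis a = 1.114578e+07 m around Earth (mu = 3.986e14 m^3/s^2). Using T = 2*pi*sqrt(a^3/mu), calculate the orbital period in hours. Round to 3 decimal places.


Step 1: a^3 / mu = 1.384623e+21 / 3.986e14 = 3.473714e+06
Step 2: sqrt(3.473714e+06) = 1863.7903 s
Step 3: T = 2*pi * 1863.7903 = 11710.54 s
Step 4: T in hours = 11710.54 / 3600 = 3.253 hours

3.253


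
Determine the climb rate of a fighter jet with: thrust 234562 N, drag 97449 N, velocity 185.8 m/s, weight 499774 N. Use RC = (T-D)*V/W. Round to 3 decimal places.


Step 1: Excess thrust = T - D = 234562 - 97449 = 137113 N
Step 2: Excess power = 137113 * 185.8 = 25475595.4 W
Step 3: RC = 25475595.4 / 499774 = 50.974 m/s

50.974


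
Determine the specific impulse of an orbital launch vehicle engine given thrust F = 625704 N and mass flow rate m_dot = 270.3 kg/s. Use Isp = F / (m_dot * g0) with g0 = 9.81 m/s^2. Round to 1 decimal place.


Step 1: m_dot * g0 = 270.3 * 9.81 = 2651.64
Step 2: Isp = 625704 / 2651.64 = 236.0 s

236.0


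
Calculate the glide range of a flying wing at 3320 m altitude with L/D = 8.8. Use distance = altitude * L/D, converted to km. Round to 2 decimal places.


Step 1: Glide distance = altitude * L/D = 3320 * 8.8 = 29216.0 m
Step 2: Convert to km: 29216.0 / 1000 = 29.22 km

29.22


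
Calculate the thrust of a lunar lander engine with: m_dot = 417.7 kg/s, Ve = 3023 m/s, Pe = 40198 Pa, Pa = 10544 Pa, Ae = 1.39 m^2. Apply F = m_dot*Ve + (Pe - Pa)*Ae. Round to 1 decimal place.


Step 1: Momentum thrust = m_dot * Ve = 417.7 * 3023 = 1262707.1 N
Step 2: Pressure thrust = (Pe - Pa) * Ae = (40198 - 10544) * 1.39 = 41219.06 N
Step 3: Total thrust F = 1262707.1 + 41219.06 = 1303926.2 N

1303926.2


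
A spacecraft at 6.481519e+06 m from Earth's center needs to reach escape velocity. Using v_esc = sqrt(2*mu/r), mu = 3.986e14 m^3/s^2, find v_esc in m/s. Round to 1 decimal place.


Step 1: 2*mu/r = 2 * 3.986e14 / 6.481519e+06 = 122995859.4583
Step 2: v_esc = sqrt(122995859.4583) = 11090.3 m/s

11090.3


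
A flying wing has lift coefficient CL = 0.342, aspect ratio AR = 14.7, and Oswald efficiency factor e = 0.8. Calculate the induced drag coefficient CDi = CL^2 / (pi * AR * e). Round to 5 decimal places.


Step 1: CL^2 = 0.342^2 = 0.116964
Step 2: pi * AR * e = 3.14159 * 14.7 * 0.8 = 36.94513
Step 3: CDi = 0.116964 / 36.94513 = 0.00317

0.00317


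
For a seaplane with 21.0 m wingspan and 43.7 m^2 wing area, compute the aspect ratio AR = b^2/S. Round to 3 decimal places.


Step 1: b^2 = 21.0^2 = 441.0
Step 2: AR = 441.0 / 43.7 = 10.092

10.092


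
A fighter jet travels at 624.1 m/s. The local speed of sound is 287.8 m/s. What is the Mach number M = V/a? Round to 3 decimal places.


Step 1: M = V / a = 624.1 / 287.8
Step 2: M = 2.169

2.169


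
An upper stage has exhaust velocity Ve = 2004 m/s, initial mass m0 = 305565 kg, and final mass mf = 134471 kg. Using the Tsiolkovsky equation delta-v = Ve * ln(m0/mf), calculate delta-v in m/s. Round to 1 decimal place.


Step 1: Mass ratio m0/mf = 305565 / 134471 = 2.272349
Step 2: ln(2.272349) = 0.820814
Step 3: delta-v = 2004 * 0.820814 = 1644.9 m/s

1644.9


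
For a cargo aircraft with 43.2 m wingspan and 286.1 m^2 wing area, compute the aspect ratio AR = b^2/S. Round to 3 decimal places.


Step 1: b^2 = 43.2^2 = 1866.24
Step 2: AR = 1866.24 / 286.1 = 6.523

6.523


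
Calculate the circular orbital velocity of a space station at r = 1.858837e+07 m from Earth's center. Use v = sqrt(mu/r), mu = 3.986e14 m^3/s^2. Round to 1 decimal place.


Step 1: mu / r = 3.986e14 / 1.858837e+07 = 21443515.4884
Step 2: v = sqrt(21443515.4884) = 4630.7 m/s

4630.7


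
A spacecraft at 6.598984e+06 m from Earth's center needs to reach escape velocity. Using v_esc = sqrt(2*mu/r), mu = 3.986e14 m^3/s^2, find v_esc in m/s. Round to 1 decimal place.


Step 1: 2*mu/r = 2 * 3.986e14 / 6.598984e+06 = 120806475.6635
Step 2: v_esc = sqrt(120806475.6635) = 10991.2 m/s

10991.2


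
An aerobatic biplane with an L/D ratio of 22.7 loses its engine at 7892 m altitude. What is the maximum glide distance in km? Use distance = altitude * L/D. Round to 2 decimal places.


Step 1: Glide distance = altitude * L/D = 7892 * 22.7 = 179148.4 m
Step 2: Convert to km: 179148.4 / 1000 = 179.15 km

179.15


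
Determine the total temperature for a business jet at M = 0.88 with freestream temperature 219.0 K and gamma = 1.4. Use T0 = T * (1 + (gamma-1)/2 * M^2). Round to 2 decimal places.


Step 1: (gamma-1)/2 = 0.2
Step 2: M^2 = 0.7744
Step 3: 1 + 0.2 * 0.7744 = 1.15488
Step 4: T0 = 219.0 * 1.15488 = 252.92 K

252.92


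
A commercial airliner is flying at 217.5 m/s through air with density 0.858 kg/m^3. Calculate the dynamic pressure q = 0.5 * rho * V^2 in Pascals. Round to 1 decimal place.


Step 1: V^2 = 217.5^2 = 47306.25
Step 2: q = 0.5 * 0.858 * 47306.25
Step 3: q = 20294.4 Pa

20294.4


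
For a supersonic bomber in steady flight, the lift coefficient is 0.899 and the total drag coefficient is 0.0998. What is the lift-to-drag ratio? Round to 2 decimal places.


Step 1: L/D = CL / CD = 0.899 / 0.0998
Step 2: L/D = 9.01

9.01


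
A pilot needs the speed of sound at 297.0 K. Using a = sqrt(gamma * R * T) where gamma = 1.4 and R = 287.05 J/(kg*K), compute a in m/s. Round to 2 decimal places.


Step 1: gamma * R * T = 1.4 * 287.05 * 297.0 = 119355.39
Step 2: a = sqrt(119355.39) = 345.48 m/s

345.48


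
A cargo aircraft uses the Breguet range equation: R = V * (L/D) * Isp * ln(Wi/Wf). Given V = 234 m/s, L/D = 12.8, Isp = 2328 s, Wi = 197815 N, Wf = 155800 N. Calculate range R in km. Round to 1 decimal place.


Step 1: Coefficient = V * (L/D) * Isp = 234 * 12.8 * 2328 = 6972825.6 m
Step 2: Wi/Wf = 197815 / 155800 = 1.269673
Step 3: ln(1.269673) = 0.238759
Step 4: R = 6972825.6 * 0.238759 = 1664825.7 m = 1664.8 km

1664.8


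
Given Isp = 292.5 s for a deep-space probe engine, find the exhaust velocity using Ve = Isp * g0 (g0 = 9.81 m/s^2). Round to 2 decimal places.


Step 1: Ve = Isp * g0 = 292.5 * 9.81
Step 2: Ve = 2869.43 m/s

2869.43


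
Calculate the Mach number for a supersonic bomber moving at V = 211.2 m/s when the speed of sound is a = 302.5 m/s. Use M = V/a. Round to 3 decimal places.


Step 1: M = V / a = 211.2 / 302.5
Step 2: M = 0.698

0.698


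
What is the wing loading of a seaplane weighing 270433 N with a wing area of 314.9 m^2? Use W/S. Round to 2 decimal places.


Step 1: Wing loading = W / S = 270433 / 314.9
Step 2: Wing loading = 858.79 N/m^2

858.79


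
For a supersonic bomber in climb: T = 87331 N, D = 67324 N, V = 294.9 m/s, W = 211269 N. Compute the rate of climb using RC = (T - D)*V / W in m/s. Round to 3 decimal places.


Step 1: Excess thrust = T - D = 87331 - 67324 = 20007 N
Step 2: Excess power = 20007 * 294.9 = 5900064.3 W
Step 3: RC = 5900064.3 / 211269 = 27.927 m/s

27.927


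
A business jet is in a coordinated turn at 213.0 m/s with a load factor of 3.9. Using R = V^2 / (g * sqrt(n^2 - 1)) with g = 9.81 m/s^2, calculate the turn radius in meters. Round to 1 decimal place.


Step 1: V^2 = 213.0^2 = 45369.0
Step 2: n^2 - 1 = 3.9^2 - 1 = 14.21
Step 3: sqrt(14.21) = 3.769615
Step 4: R = 45369.0 / (9.81 * 3.769615) = 1226.9 m

1226.9


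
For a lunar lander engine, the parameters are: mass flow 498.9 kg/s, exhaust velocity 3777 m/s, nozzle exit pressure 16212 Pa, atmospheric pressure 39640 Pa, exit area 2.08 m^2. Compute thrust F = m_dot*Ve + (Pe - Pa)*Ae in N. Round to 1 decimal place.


Step 1: Momentum thrust = m_dot * Ve = 498.9 * 3777 = 1884345.3 N
Step 2: Pressure thrust = (Pe - Pa) * Ae = (16212 - 39640) * 2.08 = -48730.24 N
Step 3: Total thrust F = 1884345.3 + -48730.24 = 1835615.1 N

1835615.1


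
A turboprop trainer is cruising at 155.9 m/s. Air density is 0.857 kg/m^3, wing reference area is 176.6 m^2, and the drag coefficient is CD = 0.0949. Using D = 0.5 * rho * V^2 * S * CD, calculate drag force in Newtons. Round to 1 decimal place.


Step 1: Dynamic pressure q = 0.5 * 0.857 * 155.9^2 = 10414.6111 Pa
Step 2: Drag D = q * S * CD = 10414.6111 * 176.6 * 0.0949
Step 3: D = 174542.0 N

174542.0


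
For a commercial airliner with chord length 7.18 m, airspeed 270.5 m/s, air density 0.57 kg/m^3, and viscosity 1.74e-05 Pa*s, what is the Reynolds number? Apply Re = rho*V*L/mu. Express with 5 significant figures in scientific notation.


Step 1: Numerator = rho * V * L = 0.57 * 270.5 * 7.18 = 1107.0483
Step 2: Re = 1107.0483 / 1.74e-05
Step 3: Re = 6.3623e+07

6.3623e+07


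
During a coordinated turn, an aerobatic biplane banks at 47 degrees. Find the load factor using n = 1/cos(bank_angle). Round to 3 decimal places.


Step 1: Convert 47 degrees to radians = 0.820305
Step 2: cos(47 deg) = 0.681998
Step 3: n = 1 / 0.681998 = 1.466

1.466


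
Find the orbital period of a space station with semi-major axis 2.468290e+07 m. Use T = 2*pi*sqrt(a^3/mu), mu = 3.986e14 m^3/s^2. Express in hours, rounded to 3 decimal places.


Step 1: a^3 / mu = 1.503795e+22 / 3.986e14 = 3.772691e+07
Step 2: sqrt(3.772691e+07) = 6142.2237 s
Step 3: T = 2*pi * 6142.2237 = 38592.73 s
Step 4: T in hours = 38592.73 / 3600 = 10.720 hours

10.720


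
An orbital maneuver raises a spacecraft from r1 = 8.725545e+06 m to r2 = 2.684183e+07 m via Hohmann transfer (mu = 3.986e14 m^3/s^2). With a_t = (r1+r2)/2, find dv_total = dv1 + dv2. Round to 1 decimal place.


Step 1: Transfer semi-major axis a_t = (8.725545e+06 + 2.684183e+07) / 2 = 1.778369e+07 m
Step 2: v1 (circular at r1) = sqrt(mu/r1) = 6758.84 m/s
Step 3: v_t1 = sqrt(mu*(2/r1 - 1/a_t)) = 8303.62 m/s
Step 4: dv1 = |8303.62 - 6758.84| = 1544.78 m/s
Step 5: v2 (circular at r2) = 3853.56 m/s, v_t2 = 2699.28 m/s
Step 6: dv2 = |3853.56 - 2699.28| = 1154.28 m/s
Step 7: Total delta-v = 1544.78 + 1154.28 = 2699.1 m/s

2699.1


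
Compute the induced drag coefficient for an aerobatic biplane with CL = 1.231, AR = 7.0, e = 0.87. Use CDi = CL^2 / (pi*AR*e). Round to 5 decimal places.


Step 1: CL^2 = 1.231^2 = 1.515361
Step 2: pi * AR * e = 3.14159 * 7.0 * 0.87 = 19.132299
Step 3: CDi = 1.515361 / 19.132299 = 0.07920

0.07920


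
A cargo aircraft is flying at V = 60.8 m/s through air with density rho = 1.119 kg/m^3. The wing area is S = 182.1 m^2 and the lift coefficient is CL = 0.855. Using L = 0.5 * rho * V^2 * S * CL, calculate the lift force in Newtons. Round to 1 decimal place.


Step 1: Calculate dynamic pressure q = 0.5 * 1.119 * 60.8^2 = 0.5 * 1.119 * 3696.64 = 2068.2701 Pa
Step 2: Multiply by wing area and lift coefficient: L = 2068.2701 * 182.1 * 0.855
Step 3: L = 376631.9816 * 0.855 = 322020.3 N

322020.3


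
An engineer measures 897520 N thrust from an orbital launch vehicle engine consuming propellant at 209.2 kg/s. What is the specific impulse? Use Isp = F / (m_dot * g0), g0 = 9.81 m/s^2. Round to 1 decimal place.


Step 1: m_dot * g0 = 209.2 * 9.81 = 2052.25
Step 2: Isp = 897520 / 2052.25 = 437.3 s

437.3


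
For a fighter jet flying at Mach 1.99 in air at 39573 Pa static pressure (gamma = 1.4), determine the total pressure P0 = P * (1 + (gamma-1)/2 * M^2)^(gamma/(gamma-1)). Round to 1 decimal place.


Step 1: (gamma-1)/2 * M^2 = 0.2 * 3.9601 = 0.79202
Step 2: 1 + 0.79202 = 1.79202
Step 3: Exponent gamma/(gamma-1) = 3.5
Step 4: P0 = 39573 * 1.79202^3.5 = 304859.0 Pa

304859.0


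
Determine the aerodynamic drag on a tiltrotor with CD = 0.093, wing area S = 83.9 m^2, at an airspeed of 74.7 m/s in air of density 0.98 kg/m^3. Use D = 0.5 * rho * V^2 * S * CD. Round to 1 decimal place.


Step 1: Dynamic pressure q = 0.5 * 0.98 * 74.7^2 = 2734.2441 Pa
Step 2: Drag D = q * S * CD = 2734.2441 * 83.9 * 0.093
Step 3: D = 21334.5 N

21334.5


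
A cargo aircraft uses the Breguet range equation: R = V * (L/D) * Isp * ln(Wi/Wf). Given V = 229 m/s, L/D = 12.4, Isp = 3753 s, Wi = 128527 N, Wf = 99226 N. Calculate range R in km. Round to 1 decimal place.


Step 1: Coefficient = V * (L/D) * Isp = 229 * 12.4 * 3753 = 10657018.8 m
Step 2: Wi/Wf = 128527 / 99226 = 1.295296
Step 3: ln(1.295296) = 0.258739
Step 4: R = 10657018.8 * 0.258739 = 2757385.6 m = 2757.4 km

2757.4


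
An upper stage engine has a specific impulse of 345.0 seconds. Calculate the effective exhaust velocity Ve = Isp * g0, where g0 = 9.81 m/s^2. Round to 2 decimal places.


Step 1: Ve = Isp * g0 = 345.0 * 9.81
Step 2: Ve = 3384.45 m/s

3384.45


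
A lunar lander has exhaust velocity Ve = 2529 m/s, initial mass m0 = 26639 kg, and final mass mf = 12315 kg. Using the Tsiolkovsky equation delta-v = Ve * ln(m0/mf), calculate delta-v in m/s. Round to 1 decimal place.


Step 1: Mass ratio m0/mf = 26639 / 12315 = 2.163134
Step 2: ln(2.163134) = 0.771558
Step 3: delta-v = 2529 * 0.771558 = 1951.3 m/s

1951.3


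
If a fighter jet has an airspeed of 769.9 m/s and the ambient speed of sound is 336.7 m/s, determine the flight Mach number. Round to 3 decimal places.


Step 1: M = V / a = 769.9 / 336.7
Step 2: M = 2.287

2.287


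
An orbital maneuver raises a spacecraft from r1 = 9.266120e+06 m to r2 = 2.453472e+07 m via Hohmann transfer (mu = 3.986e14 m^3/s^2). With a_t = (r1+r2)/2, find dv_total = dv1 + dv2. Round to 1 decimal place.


Step 1: Transfer semi-major axis a_t = (9.266120e+06 + 2.453472e+07) / 2 = 1.690042e+07 m
Step 2: v1 (circular at r1) = sqrt(mu/r1) = 6558.73 m/s
Step 3: v_t1 = sqrt(mu*(2/r1 - 1/a_t)) = 7902.45 m/s
Step 4: dv1 = |7902.45 - 6558.73| = 1343.72 m/s
Step 5: v2 (circular at r2) = 4030.68 m/s, v_t2 = 2984.55 m/s
Step 6: dv2 = |4030.68 - 2984.55| = 1046.13 m/s
Step 7: Total delta-v = 1343.72 + 1046.13 = 2389.8 m/s

2389.8


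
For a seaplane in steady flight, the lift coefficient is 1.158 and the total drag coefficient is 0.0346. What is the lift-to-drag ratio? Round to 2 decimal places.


Step 1: L/D = CL / CD = 1.158 / 0.0346
Step 2: L/D = 33.47

33.47


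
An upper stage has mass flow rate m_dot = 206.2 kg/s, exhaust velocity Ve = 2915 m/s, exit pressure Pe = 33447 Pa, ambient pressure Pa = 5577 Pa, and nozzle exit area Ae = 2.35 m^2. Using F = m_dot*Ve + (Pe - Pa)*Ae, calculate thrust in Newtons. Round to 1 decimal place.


Step 1: Momentum thrust = m_dot * Ve = 206.2 * 2915 = 601073.0 N
Step 2: Pressure thrust = (Pe - Pa) * Ae = (33447 - 5577) * 2.35 = 65494.50 N
Step 3: Total thrust F = 601073.0 + 65494.50 = 666567.5 N

666567.5


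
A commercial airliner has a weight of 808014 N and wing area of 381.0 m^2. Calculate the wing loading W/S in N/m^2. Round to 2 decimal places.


Step 1: Wing loading = W / S = 808014 / 381.0
Step 2: Wing loading = 2120.77 N/m^2

2120.77


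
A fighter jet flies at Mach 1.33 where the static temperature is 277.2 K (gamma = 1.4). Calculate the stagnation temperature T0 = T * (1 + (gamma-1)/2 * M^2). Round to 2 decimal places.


Step 1: (gamma-1)/2 = 0.2
Step 2: M^2 = 1.7689
Step 3: 1 + 0.2 * 1.7689 = 1.35378
Step 4: T0 = 277.2 * 1.35378 = 375.27 K

375.27


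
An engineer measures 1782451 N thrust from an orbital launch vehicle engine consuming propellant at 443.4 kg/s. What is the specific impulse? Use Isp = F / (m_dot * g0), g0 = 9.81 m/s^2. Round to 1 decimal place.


Step 1: m_dot * g0 = 443.4 * 9.81 = 4349.75
Step 2: Isp = 1782451 / 4349.75 = 409.8 s

409.8


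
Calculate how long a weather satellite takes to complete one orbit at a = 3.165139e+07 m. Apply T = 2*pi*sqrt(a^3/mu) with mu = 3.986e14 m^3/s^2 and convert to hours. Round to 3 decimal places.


Step 1: a^3 / mu = 3.170869e+22 / 3.986e14 = 7.955016e+07
Step 2: sqrt(7.955016e+07) = 8919.0897 s
Step 3: T = 2*pi * 8919.0897 = 56040.29 s
Step 4: T in hours = 56040.29 / 3600 = 15.567 hours

15.567


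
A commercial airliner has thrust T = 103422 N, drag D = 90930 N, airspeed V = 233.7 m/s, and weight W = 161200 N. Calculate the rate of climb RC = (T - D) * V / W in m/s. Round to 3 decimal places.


Step 1: Excess thrust = T - D = 103422 - 90930 = 12492 N
Step 2: Excess power = 12492 * 233.7 = 2919380.4 W
Step 3: RC = 2919380.4 / 161200 = 18.110 m/s

18.110


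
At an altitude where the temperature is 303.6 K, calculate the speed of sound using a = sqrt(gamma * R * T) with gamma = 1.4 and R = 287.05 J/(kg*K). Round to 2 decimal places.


Step 1: gamma * R * T = 1.4 * 287.05 * 303.6 = 122007.732
Step 2: a = sqrt(122007.732) = 349.30 m/s

349.30


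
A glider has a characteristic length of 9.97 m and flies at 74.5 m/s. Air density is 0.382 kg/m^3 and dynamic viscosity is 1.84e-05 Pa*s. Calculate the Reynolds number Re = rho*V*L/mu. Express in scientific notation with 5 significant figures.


Step 1: Numerator = rho * V * L = 0.382 * 74.5 * 9.97 = 283.73623
Step 2: Re = 283.73623 / 1.84e-05
Step 3: Re = 1.5420e+07

1.5420e+07


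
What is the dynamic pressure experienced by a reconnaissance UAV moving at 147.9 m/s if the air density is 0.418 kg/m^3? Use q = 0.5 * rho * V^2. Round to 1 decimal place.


Step 1: V^2 = 147.9^2 = 21874.41
Step 2: q = 0.5 * 0.418 * 21874.41
Step 3: q = 4571.8 Pa

4571.8


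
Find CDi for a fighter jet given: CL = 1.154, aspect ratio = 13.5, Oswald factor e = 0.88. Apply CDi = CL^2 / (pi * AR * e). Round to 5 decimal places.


Step 1: CL^2 = 1.154^2 = 1.331716
Step 2: pi * AR * e = 3.14159 * 13.5 * 0.88 = 37.322121
Step 3: CDi = 1.331716 / 37.322121 = 0.03568

0.03568


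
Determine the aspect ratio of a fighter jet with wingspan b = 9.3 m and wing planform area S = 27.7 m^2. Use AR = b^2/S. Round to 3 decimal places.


Step 1: b^2 = 9.3^2 = 86.49
Step 2: AR = 86.49 / 27.7 = 3.122

3.122


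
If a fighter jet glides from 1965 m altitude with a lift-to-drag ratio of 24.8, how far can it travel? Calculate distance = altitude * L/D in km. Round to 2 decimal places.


Step 1: Glide distance = altitude * L/D = 1965 * 24.8 = 48732.0 m
Step 2: Convert to km: 48732.0 / 1000 = 48.73 km

48.73


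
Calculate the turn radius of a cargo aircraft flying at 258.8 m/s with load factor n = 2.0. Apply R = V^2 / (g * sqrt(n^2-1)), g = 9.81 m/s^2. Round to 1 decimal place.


Step 1: V^2 = 258.8^2 = 66977.44
Step 2: n^2 - 1 = 2.0^2 - 1 = 3.0
Step 3: sqrt(3.0) = 1.732051
Step 4: R = 66977.44 / (9.81 * 1.732051) = 3941.8 m

3941.8


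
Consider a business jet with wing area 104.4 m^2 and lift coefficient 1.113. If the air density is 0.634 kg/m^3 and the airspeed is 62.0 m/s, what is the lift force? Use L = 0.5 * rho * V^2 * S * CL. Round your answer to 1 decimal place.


Step 1: Calculate dynamic pressure q = 0.5 * 0.634 * 62.0^2 = 0.5 * 0.634 * 3844.0 = 1218.548 Pa
Step 2: Multiply by wing area and lift coefficient: L = 1218.548 * 104.4 * 1.113
Step 3: L = 127216.4112 * 1.113 = 141591.9 N

141591.9


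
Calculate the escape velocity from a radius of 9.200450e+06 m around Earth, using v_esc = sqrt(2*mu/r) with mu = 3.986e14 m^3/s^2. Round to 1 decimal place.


Step 1: 2*mu/r = 2 * 3.986e14 / 9.200450e+06 = 86647935.6988
Step 2: v_esc = sqrt(86647935.6988) = 9308.5 m/s

9308.5


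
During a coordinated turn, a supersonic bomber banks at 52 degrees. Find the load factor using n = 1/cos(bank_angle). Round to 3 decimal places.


Step 1: Convert 52 degrees to radians = 0.907571
Step 2: cos(52 deg) = 0.615661
Step 3: n = 1 / 0.615661 = 1.624

1.624


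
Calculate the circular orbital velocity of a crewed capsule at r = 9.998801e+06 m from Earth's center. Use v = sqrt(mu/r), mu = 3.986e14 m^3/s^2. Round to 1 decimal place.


Step 1: mu / r = 3.986e14 / 9.998801e+06 = 39864779.7871
Step 2: v = sqrt(39864779.7871) = 6313.9 m/s

6313.9


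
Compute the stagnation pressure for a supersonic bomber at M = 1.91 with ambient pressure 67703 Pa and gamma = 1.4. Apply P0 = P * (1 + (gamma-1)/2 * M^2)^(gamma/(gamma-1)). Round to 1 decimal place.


Step 1: (gamma-1)/2 * M^2 = 0.2 * 3.6481 = 0.72962
Step 2: 1 + 0.72962 = 1.72962
Step 3: Exponent gamma/(gamma-1) = 3.5
Step 4: P0 = 67703 * 1.72962^3.5 = 460718.2 Pa

460718.2
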